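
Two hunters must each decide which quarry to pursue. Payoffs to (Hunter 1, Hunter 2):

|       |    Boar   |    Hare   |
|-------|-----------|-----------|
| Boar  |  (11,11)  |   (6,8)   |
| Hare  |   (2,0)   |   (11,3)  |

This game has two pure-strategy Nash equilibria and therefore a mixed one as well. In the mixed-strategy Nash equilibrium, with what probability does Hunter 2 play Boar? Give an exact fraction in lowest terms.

Hunter 2's mix q on Boar must make Hunter 1 indifferent between Boar and Hare.
Hunter 1's payoff from Boar: 11q + 6(1−q). From Hare: 2q + 11(1−q).
Set equal: 9q = 5(1−q) → q = 5/14.

5/14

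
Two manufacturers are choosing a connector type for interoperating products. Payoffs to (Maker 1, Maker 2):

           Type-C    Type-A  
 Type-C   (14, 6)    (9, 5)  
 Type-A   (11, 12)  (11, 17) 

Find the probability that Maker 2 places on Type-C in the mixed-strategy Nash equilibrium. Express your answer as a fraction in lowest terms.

Maker 2's mix q on Type-C must make Maker 1 indifferent between Type-C and Type-A.
Maker 1's payoff from Type-C: 14q + 9(1−q). From Type-A: 11q + 11(1−q).
Set equal: 3q = 2(1−q) → q = 2/5.

2/5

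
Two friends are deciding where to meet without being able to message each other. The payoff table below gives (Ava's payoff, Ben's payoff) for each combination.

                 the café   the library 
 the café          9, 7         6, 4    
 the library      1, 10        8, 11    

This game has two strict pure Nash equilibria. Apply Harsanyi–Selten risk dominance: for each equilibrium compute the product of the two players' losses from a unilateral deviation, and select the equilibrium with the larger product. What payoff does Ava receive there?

9

At both the café: Ava loses 9 − 1 = 8 by deviating; Ben loses 7 − 4 = 3. Product = 8·3 = 24.
At both the library: Ava loses 8 − 6 = 2 by deviating; Ben loses 11 − 10 = 1. Product = 2·1 = 2.
24 > 2, so both the café is risk-dominant. Ava's payoff there is 9.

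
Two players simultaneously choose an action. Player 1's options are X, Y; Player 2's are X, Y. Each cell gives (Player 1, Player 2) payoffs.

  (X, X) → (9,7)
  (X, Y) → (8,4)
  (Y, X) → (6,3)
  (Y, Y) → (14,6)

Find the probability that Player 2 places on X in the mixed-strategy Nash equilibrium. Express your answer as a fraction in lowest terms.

2/3

Player 2's mix q on X must make Player 1 indifferent between X and Y.
Player 1's payoff from X: 9q + 8(1−q). From Y: 6q + 14(1−q).
Set equal: 3q = 6(1−q) → q = 6/9 = 2/3.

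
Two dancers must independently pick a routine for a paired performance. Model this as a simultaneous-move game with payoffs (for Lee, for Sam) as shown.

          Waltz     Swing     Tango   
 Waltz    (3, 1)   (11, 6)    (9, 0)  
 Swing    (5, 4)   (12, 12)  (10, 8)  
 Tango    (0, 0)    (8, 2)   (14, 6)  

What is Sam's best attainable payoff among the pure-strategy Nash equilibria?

Both Swing is a pure NE (Lee: 12 ≥ 11; Sam: 12 ≥ 8). Sam gets 12.
Both Tango is a pure NE (Lee: 14 ≥ 10; Sam: 6 ≥ 2). Sam gets 6.
Every other cell has a profitable deviation for at least one player. Highest of {12, 6} is 12.

12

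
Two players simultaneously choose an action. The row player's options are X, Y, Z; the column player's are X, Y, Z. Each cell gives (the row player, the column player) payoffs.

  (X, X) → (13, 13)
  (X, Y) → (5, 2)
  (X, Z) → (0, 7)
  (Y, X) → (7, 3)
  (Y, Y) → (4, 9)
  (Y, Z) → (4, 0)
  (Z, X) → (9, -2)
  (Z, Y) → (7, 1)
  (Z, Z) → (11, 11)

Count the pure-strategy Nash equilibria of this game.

Both X: the row player gets 13 (best alternative 9); the column player gets 13 (best alternative 7). Neither deviates — NE.
Both Z: the row player gets 11 (best alternative 4); the column player gets 11 (best alternative 1). Neither deviates — NE.
Both Y is not a NE: the row player would switch to Z (7 > 4).
No other cell survives both best-response checks, so there are 2 pure NE.

2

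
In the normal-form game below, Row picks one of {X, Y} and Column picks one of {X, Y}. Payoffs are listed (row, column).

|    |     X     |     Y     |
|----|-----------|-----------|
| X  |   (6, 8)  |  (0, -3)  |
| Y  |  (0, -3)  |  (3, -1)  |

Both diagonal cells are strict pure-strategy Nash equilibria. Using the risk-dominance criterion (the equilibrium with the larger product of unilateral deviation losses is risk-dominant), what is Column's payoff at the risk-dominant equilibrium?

At both X: Row loses 6 − 0 = 6 by deviating; Column loses 8 − (-3) = 11. Product = 6·11 = 66.
At both Y: Row loses 3 − 0 = 3 by deviating; Column loses -1 − (-3) = 2. Product = 3·2 = 6.
66 > 6, so both X is risk-dominant. Column's payoff there is 8.

8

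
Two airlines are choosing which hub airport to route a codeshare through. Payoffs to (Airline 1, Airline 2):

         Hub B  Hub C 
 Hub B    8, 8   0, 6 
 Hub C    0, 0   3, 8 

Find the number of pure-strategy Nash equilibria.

2

Both Hub B: Airline 1 gets 8 (best alternative 0); Airline 2 gets 8 (best alternative 6). Neither deviates — NE.
Both Hub C: Airline 1 gets 3 (best alternative 0); Airline 2 gets 8 (best alternative 0). Neither deviates — NE.
(Hub C, Hub B) is not a NE: Airline 1 would switch to Hub B (8 > 0).
No other cell survives both best-response checks, so there are 2 pure NE.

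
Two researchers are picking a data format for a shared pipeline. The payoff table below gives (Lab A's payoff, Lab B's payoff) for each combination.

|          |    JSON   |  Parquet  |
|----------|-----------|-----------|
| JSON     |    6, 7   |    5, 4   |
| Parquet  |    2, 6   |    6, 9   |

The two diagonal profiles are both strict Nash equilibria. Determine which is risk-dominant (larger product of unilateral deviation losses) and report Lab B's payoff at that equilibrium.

7

At both JSON: Lab A loses 6 − 2 = 4 by deviating; Lab B loses 7 − 4 = 3. Product = 4·3 = 12.
At both Parquet: Lab A loses 6 − 5 = 1 by deviating; Lab B loses 9 − 6 = 3. Product = 1·3 = 3.
12 > 3, so both JSON is risk-dominant. Lab B's payoff there is 7.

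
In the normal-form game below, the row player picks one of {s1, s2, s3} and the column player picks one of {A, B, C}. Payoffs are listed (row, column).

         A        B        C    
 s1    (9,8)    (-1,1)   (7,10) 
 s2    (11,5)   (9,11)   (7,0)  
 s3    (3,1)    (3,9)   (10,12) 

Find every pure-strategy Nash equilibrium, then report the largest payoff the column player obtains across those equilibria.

(s2, B) is a pure NE (the row player: 9 ≥ 3; the column player: 11 ≥ 5). The column player gets 11.
(s3, C) is a pure NE (the row player: 10 ≥ 7; the column player: 12 ≥ 9). The column player gets 12.
Every other cell has a profitable deviation for at least one player. Highest of {11, 12} is 12.

12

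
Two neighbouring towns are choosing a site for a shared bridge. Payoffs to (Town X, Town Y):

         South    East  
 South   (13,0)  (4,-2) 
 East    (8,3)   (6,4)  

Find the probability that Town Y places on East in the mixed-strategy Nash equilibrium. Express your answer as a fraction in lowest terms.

5/7

Town Y's mix q on South must make Town X indifferent between South and East.
Town X's payoff from South: 13q + 4(1−q). From East: 8q + 6(1−q).
Set equal: 5q = 2(1−q) → q = 2/7.
Probability on East is 1 − 2/7 = 5/7.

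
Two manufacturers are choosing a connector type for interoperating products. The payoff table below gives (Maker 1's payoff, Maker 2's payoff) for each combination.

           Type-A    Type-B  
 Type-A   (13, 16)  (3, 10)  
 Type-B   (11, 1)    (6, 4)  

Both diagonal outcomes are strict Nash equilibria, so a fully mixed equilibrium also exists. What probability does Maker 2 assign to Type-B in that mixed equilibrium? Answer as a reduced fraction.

2/5

Maker 2's mix q on Type-A must make Maker 1 indifferent between Type-A and Type-B.
Maker 1's payoff from Type-A: 13q + 3(1−q). From Type-B: 11q + 6(1−q).
Set equal: 2q = 3(1−q) → q = 3/5.
Probability on Type-B is 1 − 3/5 = 2/5.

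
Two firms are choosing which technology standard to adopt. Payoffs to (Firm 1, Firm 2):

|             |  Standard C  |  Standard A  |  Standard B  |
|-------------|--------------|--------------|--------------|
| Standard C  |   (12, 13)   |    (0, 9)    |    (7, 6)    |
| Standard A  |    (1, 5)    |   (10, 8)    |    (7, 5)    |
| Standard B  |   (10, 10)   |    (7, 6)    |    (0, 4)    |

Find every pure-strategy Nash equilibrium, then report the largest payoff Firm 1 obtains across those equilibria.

Both Standard C is a pure NE (Firm 1: 12 ≥ 10; Firm 2: 13 ≥ 9). Firm 1 gets 12.
Both Standard A is a pure NE (Firm 1: 10 ≥ 7; Firm 2: 8 ≥ 5). Firm 1 gets 10.
Every other cell has a profitable deviation for at least one player. Highest of {12, 10} is 12.

12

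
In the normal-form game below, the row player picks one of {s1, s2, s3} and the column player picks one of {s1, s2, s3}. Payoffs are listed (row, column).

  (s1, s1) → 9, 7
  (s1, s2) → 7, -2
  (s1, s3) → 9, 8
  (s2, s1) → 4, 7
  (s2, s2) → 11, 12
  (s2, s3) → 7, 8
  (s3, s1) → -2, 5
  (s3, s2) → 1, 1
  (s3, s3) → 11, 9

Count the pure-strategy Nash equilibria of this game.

Both s2: the row player gets 11 (best alternative 7); the column player gets 12 (best alternative 8). Neither deviates — NE.
Both s3: the row player gets 11 (best alternative 9); the column player gets 9 (best alternative 5). Neither deviates — NE.
Both s1 is not a NE: the column player would switch to s3 (8 > 7).
No other cell survives both best-response checks, so there are 2 pure NE.

2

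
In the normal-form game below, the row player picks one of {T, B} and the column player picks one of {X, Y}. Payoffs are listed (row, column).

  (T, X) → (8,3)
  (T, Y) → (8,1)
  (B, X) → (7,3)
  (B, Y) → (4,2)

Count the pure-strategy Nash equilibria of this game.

(T, X): the row player gets 8 (best alternative 7); the column player gets 3 (best alternative 1). Neither deviates — NE.
(B, Y) is not a NE: the row player would switch to T (8 > 4).
No other cell survives both best-response checks, so there is 1 pure NE.

1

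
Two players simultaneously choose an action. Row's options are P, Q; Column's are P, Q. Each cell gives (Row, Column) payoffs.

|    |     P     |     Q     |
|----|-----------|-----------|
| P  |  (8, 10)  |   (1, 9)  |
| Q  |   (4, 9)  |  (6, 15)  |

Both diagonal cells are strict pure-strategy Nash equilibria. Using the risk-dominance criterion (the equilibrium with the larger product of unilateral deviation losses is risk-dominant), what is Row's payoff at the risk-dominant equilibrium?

6

At both P: Row loses 8 − 4 = 4 by deviating; Column loses 10 − 9 = 1. Product = 4·1 = 4.
At both Q: Row loses 6 − 1 = 5 by deviating; Column loses 15 − 9 = 6. Product = 5·6 = 30.
30 > 4, so both Q is risk-dominant. Row's payoff there is 6.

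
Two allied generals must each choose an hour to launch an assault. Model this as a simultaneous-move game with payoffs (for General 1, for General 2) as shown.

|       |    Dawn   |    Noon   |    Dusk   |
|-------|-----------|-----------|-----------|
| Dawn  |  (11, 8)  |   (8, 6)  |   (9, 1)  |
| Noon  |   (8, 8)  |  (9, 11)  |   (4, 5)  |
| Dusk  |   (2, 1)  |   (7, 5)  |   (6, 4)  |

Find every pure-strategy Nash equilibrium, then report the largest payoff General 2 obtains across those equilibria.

Both Dawn is a pure NE (General 1: 11 ≥ 8; General 2: 8 ≥ 6). General 2 gets 8.
Both Noon is a pure NE (General 1: 9 ≥ 8; General 2: 11 ≥ 8). General 2 gets 11.
Every other cell has a profitable deviation for at least one player. Highest of {8, 11} is 11.

11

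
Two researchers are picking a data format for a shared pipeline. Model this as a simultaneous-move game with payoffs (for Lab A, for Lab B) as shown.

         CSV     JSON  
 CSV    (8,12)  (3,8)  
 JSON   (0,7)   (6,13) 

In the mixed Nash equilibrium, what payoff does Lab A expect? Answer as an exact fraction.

Lab B mixes with probability q on CSV, chosen so Lab A is indifferent: 8q + 3(1−q) = 0q + 6(1−q) gives q = 3/11.
Lab A's expected payoff (from either row, since indifferent) is 8·3/11 + 3·8/11 = 48/11.

48/11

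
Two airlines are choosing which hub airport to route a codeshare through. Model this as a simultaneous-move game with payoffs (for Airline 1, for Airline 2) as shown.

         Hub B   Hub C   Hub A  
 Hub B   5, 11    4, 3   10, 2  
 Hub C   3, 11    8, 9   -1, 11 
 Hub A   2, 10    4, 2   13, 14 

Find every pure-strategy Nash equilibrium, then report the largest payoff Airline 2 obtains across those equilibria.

14

Both Hub B is a pure NE (Airline 1: 5 ≥ 3; Airline 2: 11 ≥ 3). Airline 2 gets 11.
Both Hub A is a pure NE (Airline 1: 13 ≥ 10; Airline 2: 14 ≥ 10). Airline 2 gets 14.
Every other cell has a profitable deviation for at least one player. Highest of {11, 14} is 14.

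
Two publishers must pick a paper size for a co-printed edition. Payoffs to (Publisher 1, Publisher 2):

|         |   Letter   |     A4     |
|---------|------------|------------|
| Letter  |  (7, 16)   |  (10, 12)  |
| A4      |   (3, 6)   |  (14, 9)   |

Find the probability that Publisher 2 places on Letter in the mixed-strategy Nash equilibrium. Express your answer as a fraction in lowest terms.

1/2

Publisher 2's mix q on Letter must make Publisher 1 indifferent between Letter and A4.
Publisher 1's payoff from Letter: 7q + 10(1−q). From A4: 3q + 14(1−q).
Set equal: 4q = 4(1−q) → q = 4/8 = 1/2.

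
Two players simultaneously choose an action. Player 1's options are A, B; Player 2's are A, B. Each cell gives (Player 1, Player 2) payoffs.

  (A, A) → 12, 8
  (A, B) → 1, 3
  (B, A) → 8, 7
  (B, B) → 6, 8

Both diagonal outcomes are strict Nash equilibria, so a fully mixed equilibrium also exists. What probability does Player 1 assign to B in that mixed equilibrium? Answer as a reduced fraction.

5/6

Player 1's mix p on A must make Player 2 indifferent between A and B.
Player 2's payoff from A: 8p + 7(1−p). From B: 3p + 8(1−p).
Set equal: 5p = 1(1−p) → p = 1/6.
Probability on B is 1 − 1/6 = 5/6.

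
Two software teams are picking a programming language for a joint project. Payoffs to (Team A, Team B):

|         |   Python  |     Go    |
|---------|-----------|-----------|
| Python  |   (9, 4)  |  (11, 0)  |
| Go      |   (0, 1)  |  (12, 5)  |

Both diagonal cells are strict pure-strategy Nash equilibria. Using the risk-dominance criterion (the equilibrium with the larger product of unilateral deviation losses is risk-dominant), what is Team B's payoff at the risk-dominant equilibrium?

At both Python: Team A loses 9 − 0 = 9 by deviating; Team B loses 4 − 0 = 4. Product = 9·4 = 36.
At both Go: Team A loses 12 − 11 = 1 by deviating; Team B loses 5 − 1 = 4. Product = 1·4 = 4.
36 > 4, so both Python is risk-dominant. Team B's payoff there is 4.

4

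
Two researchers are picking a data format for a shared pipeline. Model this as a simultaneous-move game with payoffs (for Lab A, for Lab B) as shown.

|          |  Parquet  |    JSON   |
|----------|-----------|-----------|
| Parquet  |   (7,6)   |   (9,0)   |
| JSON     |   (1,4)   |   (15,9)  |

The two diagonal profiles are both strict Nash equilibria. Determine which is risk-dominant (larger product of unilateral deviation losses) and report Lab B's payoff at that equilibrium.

6

At both Parquet: Lab A loses 7 − 1 = 6 by deviating; Lab B loses 6 − 0 = 6. Product = 6·6 = 36.
At both JSON: Lab A loses 15 − 9 = 6 by deviating; Lab B loses 9 − 4 = 5. Product = 6·5 = 30.
36 > 30, so both Parquet is risk-dominant. Lab B's payoff there is 6.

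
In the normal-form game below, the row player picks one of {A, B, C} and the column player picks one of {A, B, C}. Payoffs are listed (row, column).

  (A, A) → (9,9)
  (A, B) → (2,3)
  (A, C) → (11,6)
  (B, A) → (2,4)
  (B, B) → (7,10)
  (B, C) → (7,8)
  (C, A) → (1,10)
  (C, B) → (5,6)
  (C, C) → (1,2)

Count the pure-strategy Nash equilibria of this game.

2

Both A: the row player gets 9 (best alternative 2); the column player gets 9 (best alternative 6). Neither deviates — NE.
Both B: the row player gets 7 (best alternative 5); the column player gets 10 (best alternative 8). Neither deviates — NE.
Both C is not a NE: the row player would switch to A (11 > 1).
No other cell survives both best-response checks, so there are 2 pure NE.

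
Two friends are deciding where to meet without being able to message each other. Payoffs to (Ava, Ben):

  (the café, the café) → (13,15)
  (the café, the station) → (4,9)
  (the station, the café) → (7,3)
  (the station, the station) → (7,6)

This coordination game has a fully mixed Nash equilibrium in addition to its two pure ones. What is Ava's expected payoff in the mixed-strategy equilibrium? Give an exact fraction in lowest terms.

Ben mixes with probability q on the café, chosen so Ava is indifferent: 13q + 4(1−q) = 7q + 7(1−q) gives q = 1/3.
Ava's expected payoff (from either row, since indifferent) is 13·1/3 + 4·2/3 = 7.

7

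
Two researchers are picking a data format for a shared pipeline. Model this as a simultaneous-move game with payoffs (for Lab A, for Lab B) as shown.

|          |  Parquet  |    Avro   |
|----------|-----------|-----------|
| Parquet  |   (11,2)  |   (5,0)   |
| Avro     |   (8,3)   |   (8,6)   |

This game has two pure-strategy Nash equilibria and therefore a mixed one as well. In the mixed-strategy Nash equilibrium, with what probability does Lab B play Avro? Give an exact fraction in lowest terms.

1/2

Lab B's mix q on Parquet must make Lab A indifferent between Parquet and Avro.
Lab A's payoff from Parquet: 11q + 5(1−q). From Avro: 8q + 8(1−q).
Set equal: 3q = 3(1−q) → q = 3/6 = 1/2.
Probability on Avro is 1 − 1/2 = 1/2.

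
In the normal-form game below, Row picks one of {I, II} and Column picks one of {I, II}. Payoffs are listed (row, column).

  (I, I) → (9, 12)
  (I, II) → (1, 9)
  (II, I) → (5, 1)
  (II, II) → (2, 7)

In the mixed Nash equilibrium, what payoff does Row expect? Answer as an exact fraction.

Column mixes with probability q on I, chosen so Row is indifferent: 9q + 1(1−q) = 5q + 2(1−q) gives q = 1/5.
Row's expected payoff (from either row, since indifferent) is 9·1/5 + 1·4/5 = 13/5.

13/5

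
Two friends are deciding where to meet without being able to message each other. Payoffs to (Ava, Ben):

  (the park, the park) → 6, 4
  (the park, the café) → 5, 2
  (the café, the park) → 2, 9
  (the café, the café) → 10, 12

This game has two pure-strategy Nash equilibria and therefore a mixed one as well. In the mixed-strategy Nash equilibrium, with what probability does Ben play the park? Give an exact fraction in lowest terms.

5/9

Ben's mix q on the park must make Ava indifferent between the park and the café.
Ava's payoff from the park: 6q + 5(1−q). From the café: 2q + 10(1−q).
Set equal: 4q = 5(1−q) → q = 5/9.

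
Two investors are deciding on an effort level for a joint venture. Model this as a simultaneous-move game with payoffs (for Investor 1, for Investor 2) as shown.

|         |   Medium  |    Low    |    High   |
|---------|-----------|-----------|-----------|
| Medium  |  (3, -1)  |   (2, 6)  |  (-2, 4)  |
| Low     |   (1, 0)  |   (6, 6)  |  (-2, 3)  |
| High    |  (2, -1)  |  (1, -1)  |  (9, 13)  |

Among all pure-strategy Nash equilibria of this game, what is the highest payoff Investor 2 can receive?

Both Low is a pure NE (Investor 1: 6 ≥ 2; Investor 2: 6 ≥ 3). Investor 2 gets 6.
Both High is a pure NE (Investor 1: 9 ≥ -2; Investor 2: 13 ≥ -1). Investor 2 gets 13.
Every other cell has a profitable deviation for at least one player. Highest of {6, 13} is 13.

13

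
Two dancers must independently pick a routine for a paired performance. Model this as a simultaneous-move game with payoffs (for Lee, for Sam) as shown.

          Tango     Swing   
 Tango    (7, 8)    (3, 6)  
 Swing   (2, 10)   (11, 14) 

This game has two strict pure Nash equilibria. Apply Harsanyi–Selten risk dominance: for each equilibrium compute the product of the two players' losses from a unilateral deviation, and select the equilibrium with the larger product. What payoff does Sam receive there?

At both Tango: Lee loses 7 − 2 = 5 by deviating; Sam loses 8 − 6 = 2. Product = 5·2 = 10.
At both Swing: Lee loses 11 − 3 = 8 by deviating; Sam loses 14 − 10 = 4. Product = 8·4 = 32.
32 > 10, so both Swing is risk-dominant. Sam's payoff there is 14.

14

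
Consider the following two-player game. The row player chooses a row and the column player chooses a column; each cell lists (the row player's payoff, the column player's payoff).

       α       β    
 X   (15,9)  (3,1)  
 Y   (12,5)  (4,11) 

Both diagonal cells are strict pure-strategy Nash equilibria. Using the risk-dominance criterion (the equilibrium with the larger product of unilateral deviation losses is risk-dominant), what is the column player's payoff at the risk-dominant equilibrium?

9

At (X, α): the row player loses 15 − 12 = 3 by deviating; the column player loses 9 − 1 = 8. Product = 3·8 = 24.
At (Y, β): the row player loses 4 − 3 = 1 by deviating; the column player loses 11 − 5 = 6. Product = 1·6 = 6.
24 > 6, so (X, α) is risk-dominant. The column player's payoff there is 9.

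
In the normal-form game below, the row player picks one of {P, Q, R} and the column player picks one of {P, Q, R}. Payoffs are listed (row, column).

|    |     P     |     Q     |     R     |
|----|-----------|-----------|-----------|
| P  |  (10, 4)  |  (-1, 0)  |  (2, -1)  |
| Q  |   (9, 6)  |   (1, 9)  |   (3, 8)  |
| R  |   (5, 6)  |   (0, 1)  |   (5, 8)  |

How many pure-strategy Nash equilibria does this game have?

3

Both P: the row player gets 10 (best alternative 9); the column player gets 4 (best alternative 0). Neither deviates — NE.
Both Q: the row player gets 1 (best alternative 0); the column player gets 9 (best alternative 8). Neither deviates — NE.
Both R: the row player gets 5 (best alternative 3); the column player gets 8 (best alternative 6). Neither deviates — NE.
(R, P) is not a NE: the row player would switch to P (10 > 5).
No other cell survives both best-response checks, so there are 3 pure NE.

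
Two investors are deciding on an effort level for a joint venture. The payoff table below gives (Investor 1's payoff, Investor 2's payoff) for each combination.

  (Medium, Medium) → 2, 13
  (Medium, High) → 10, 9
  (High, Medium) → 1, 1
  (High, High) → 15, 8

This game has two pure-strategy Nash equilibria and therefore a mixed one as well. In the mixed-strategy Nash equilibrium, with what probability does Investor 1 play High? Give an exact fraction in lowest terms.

4/11

Investor 1's mix p on Medium must make Investor 2 indifferent between Medium and High.
Investor 2's payoff from Medium: 13p + 1(1−p). From High: 9p + 8(1−p).
Set equal: 4p = 7(1−p) → p = 7/11.
Probability on High is 1 − 7/11 = 4/11.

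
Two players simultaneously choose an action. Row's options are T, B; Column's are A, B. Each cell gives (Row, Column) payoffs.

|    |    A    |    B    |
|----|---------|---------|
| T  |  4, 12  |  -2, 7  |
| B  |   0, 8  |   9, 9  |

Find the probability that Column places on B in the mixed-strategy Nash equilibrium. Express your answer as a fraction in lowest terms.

Column's mix q on A must make Row indifferent between T and B.
Row's payoff from T: 4q + (-2)(1−q). From B: 0q + 9(1−q).
Set equal: 4q = 11(1−q) → q = 11/15.
Probability on B is 1 − 11/15 = 4/15.

4/15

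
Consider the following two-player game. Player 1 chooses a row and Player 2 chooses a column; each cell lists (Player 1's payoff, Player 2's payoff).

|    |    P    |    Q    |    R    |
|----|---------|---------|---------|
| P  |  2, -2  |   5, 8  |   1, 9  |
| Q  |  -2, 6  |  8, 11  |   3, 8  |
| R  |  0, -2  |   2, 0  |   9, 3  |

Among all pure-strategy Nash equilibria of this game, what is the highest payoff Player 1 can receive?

9

Both Q is a pure NE (Player 1: 8 ≥ 5; Player 2: 11 ≥ 8). Player 1 gets 8.
Both R is a pure NE (Player 1: 9 ≥ 3; Player 2: 3 ≥ 0). Player 1 gets 9.
Every other cell has a profitable deviation for at least one player. Highest of {8, 9} is 9.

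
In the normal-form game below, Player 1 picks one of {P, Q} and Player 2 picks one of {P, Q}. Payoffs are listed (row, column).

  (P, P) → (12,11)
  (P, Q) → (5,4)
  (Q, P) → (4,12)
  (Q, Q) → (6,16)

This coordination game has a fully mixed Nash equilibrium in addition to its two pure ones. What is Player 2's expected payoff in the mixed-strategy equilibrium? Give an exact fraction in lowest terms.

128/11

Player 1 mixes with probability p on P, chosen so Player 2 is indifferent: 11p + 12(1−p) = 4p + 16(1−p) gives p = 4/11.
Player 2's expected payoff is 11·4/11 + 12·7/11 = 128/11.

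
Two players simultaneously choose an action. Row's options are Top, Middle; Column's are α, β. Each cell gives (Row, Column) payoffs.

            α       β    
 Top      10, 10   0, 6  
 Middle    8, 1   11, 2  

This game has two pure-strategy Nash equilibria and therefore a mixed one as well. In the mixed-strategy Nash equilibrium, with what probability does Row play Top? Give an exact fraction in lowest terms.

Row's mix p on Top must make Column indifferent between α and β.
Column's payoff from α: 10p + 1(1−p). From β: 6p + 2(1−p).
Set equal: 4p = 1(1−p) → p = 1/5.

1/5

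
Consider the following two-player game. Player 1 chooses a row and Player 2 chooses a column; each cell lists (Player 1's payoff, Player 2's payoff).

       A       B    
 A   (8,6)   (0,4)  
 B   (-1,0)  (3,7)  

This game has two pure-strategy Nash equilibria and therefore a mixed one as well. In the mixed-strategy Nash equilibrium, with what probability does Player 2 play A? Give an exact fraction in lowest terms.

1/4

Player 2's mix q on A must make Player 1 indifferent between A and B.
Player 1's payoff from A: 8q + 0(1−q). From B: (-1)q + 3(1−q).
Set equal: 9q = 3(1−q) → q = 3/12 = 1/4.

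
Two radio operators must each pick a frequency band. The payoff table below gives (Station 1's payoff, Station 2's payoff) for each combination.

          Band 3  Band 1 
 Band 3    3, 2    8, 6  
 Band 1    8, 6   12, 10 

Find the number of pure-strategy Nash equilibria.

1

Both Band 1: Station 1 gets 12 (best alternative 8); Station 2 gets 10 (best alternative 6). Neither deviates — NE.
Both Band 3 is not a NE: Station 1 would switch to Band 1 (8 > 3).
No other cell survives both best-response checks, so there is 1 pure NE.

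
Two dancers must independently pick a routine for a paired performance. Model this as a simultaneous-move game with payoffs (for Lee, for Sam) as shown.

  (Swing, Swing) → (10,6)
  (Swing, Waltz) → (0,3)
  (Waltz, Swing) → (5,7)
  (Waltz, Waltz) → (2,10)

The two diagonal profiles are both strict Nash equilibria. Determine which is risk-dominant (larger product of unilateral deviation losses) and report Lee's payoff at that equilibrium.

At both Swing: Lee loses 10 − 5 = 5 by deviating; Sam loses 6 − 3 = 3. Product = 5·3 = 15.
At both Waltz: Lee loses 2 − 0 = 2 by deviating; Sam loses 10 − 7 = 3. Product = 2·3 = 6.
15 > 6, so both Swing is risk-dominant. Lee's payoff there is 10.

10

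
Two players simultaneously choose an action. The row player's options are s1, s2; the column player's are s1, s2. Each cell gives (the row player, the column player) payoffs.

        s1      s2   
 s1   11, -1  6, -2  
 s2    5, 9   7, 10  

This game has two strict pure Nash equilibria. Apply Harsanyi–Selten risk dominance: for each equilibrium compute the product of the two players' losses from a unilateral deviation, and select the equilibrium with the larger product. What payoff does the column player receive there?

-1

At both s1: the row player loses 11 − 5 = 6 by deviating; the column player loses -1 − (-2) = 1. Product = 6·1 = 6.
At both s2: the row player loses 7 − 6 = 1 by deviating; the column player loses 10 − 9 = 1. Product = 1·1 = 1.
6 > 1, so both s1 is risk-dominant. The column player's payoff there is -1.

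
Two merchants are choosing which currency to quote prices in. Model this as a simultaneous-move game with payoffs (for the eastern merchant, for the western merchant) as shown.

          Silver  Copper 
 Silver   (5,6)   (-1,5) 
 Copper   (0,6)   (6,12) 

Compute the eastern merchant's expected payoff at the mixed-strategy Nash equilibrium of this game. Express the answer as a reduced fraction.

5/2

The western merchant mixes with probability q on Silver, chosen so the eastern merchant is indifferent: 5q + (-1)(1−q) = 0q + 6(1−q) gives q = 7/12.
The eastern merchant's expected payoff (from either row, since indifferent) is 5·7/12 + (-1)·5/12 = 5/2.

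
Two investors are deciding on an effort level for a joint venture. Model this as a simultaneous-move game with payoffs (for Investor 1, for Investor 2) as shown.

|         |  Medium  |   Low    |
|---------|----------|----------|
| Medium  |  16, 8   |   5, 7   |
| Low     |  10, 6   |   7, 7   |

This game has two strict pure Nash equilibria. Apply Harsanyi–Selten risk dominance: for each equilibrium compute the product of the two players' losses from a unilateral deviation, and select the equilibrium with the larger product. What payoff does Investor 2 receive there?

At both Medium: Investor 1 loses 16 − 10 = 6 by deviating; Investor 2 loses 8 − 7 = 1. Product = 6·1 = 6.
At both Low: Investor 1 loses 7 − 5 = 2 by deviating; Investor 2 loses 7 − 6 = 1. Product = 2·1 = 2.
6 > 2, so both Medium is risk-dominant. Investor 2's payoff there is 8.

8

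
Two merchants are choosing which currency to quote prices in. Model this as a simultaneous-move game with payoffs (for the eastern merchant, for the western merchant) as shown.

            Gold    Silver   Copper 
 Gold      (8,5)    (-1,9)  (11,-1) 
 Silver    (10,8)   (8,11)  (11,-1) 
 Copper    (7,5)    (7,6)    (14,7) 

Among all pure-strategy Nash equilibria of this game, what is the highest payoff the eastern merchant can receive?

Both Silver is a pure NE (the eastern merchant: 8 ≥ 7; the western merchant: 11 ≥ 8). The eastern merchant gets 8.
Both Copper is a pure NE (the eastern merchant: 14 ≥ 11; the western merchant: 7 ≥ 6). The eastern merchant gets 14.
Every other cell has a profitable deviation for at least one player. Highest of {8, 14} is 14.

14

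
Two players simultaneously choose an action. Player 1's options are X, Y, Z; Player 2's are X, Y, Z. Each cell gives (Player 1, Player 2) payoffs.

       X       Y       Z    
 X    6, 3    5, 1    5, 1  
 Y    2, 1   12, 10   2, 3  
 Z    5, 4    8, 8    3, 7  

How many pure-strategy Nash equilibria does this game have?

Both X: Player 1 gets 6 (best alternative 5); Player 2 gets 3 (best alternative 1). Neither deviates — NE.
Both Y: Player 1 gets 12 (best alternative 8); Player 2 gets 10 (best alternative 3). Neither deviates — NE.
Both Z is not a NE: Player 1 would switch to X (5 > 3).
No other cell survives both best-response checks, so there are 2 pure NE.

2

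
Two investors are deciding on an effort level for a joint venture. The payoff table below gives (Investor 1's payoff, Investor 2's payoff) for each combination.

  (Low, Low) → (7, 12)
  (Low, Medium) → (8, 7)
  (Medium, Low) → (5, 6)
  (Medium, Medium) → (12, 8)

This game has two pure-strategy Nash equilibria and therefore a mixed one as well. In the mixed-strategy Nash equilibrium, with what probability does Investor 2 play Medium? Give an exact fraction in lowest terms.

1/3

Investor 2's mix q on Low must make Investor 1 indifferent between Low and Medium.
Investor 1's payoff from Low: 7q + 8(1−q). From Medium: 5q + 12(1−q).
Set equal: 2q = 4(1−q) → q = 4/6 = 2/3.
Probability on Medium is 1 − 2/3 = 1/3.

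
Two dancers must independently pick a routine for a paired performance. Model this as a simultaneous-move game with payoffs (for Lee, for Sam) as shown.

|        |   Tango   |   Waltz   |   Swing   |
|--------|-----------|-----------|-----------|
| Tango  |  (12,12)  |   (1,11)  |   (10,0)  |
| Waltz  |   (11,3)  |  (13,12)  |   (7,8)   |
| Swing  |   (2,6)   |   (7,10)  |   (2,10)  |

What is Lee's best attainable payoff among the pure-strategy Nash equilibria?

13

Both Tango is a pure NE (Lee: 12 ≥ 11; Sam: 12 ≥ 11). Lee gets 12.
Both Waltz is a pure NE (Lee: 13 ≥ 7; Sam: 12 ≥ 8). Lee gets 13.
Every other cell has a profitable deviation for at least one player. Highest of {12, 13} is 13.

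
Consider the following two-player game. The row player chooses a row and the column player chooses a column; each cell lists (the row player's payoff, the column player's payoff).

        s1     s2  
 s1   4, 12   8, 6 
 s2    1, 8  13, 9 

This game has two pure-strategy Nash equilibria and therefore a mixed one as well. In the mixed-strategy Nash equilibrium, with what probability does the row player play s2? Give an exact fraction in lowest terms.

6/7

The row player's mix p on s1 must make the column player indifferent between s1 and s2.
The column player's payoff from s1: 12p + 8(1−p). From s2: 6p + 9(1−p).
Set equal: 6p = 1(1−p) → p = 1/7.
Probability on s2 is 1 − 1/7 = 6/7.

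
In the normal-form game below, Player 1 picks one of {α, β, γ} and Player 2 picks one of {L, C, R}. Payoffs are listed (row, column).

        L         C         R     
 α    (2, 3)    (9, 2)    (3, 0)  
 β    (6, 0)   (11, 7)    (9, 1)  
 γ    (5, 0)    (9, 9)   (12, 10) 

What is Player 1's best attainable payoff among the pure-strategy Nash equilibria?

12

(β, C) is a pure NE (Player 1: 11 ≥ 9; Player 2: 7 ≥ 1). Player 1 gets 11.
(γ, R) is a pure NE (Player 1: 12 ≥ 9; Player 2: 10 ≥ 9). Player 1 gets 12.
Every other cell has a profitable deviation for at least one player. Highest of {11, 12} is 12.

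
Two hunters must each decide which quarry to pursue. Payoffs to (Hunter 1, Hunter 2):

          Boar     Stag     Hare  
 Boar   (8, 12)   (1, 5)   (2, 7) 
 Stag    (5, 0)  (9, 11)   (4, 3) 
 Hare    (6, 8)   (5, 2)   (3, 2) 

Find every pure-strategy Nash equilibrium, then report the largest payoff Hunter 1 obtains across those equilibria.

9

Both Boar is a pure NE (Hunter 1: 8 ≥ 6; Hunter 2: 12 ≥ 7). Hunter 1 gets 8.
Both Stag is a pure NE (Hunter 1: 9 ≥ 5; Hunter 2: 11 ≥ 3). Hunter 1 gets 9.
Every other cell has a profitable deviation for at least one player. Highest of {8, 9} is 9.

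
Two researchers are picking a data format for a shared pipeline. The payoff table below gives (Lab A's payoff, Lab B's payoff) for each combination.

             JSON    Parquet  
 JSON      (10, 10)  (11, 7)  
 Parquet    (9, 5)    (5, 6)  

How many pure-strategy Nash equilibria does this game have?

Both JSON: Lab A gets 10 (best alternative 9); Lab B gets 10 (best alternative 7). Neither deviates — NE.
Both Parquet is not a NE: Lab A would switch to JSON (11 > 5).
No other cell survives both best-response checks, so there is 1 pure NE.

1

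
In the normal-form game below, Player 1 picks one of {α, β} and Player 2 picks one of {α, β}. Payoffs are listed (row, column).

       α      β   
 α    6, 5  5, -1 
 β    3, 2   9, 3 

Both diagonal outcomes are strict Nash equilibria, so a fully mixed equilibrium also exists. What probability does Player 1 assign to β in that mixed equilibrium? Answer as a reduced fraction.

6/7

Player 1's mix p on α must make Player 2 indifferent between α and β.
Player 2's payoff from α: 5p + 2(1−p). From β: (-1)p + 3(1−p).
Set equal: 6p = 1(1−p) → p = 1/7.
Probability on β is 1 − 1/7 = 6/7.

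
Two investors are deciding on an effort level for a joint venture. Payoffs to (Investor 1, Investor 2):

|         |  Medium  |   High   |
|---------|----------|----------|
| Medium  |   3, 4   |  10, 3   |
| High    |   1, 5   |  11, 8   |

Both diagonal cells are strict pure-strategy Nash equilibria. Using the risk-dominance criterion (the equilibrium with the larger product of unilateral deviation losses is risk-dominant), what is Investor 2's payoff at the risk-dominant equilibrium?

8

At both Medium: Investor 1 loses 3 − 1 = 2 by deviating; Investor 2 loses 4 − 3 = 1. Product = 2·1 = 2.
At both High: Investor 1 loses 11 − 10 = 1 by deviating; Investor 2 loses 8 − 5 = 3. Product = 1·3 = 3.
3 > 2, so both High is risk-dominant. Investor 2's payoff there is 8.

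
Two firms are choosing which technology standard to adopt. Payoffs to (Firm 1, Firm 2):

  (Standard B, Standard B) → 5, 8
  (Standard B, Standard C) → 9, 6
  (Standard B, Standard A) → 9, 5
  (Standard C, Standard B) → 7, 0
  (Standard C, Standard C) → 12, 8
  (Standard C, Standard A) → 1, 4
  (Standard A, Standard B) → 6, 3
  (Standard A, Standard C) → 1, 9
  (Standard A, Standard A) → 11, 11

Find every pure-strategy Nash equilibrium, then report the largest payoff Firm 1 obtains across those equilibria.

12

Both Standard C is a pure NE (Firm 1: 12 ≥ 9; Firm 2: 8 ≥ 4). Firm 1 gets 12.
Both Standard A is a pure NE (Firm 1: 11 ≥ 9; Firm 2: 11 ≥ 9). Firm 1 gets 11.
Every other cell has a profitable deviation for at least one player. Highest of {12, 11} is 12.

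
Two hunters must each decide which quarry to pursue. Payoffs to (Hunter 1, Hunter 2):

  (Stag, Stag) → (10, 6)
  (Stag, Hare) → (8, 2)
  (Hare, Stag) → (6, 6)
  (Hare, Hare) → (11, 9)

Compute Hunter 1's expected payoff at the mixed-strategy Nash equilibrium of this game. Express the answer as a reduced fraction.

62/7

Hunter 2 mixes with probability q on Stag, chosen so Hunter 1 is indifferent: 10q + 8(1−q) = 6q + 11(1−q) gives q = 3/7.
Hunter 1's expected payoff (from either row, since indifferent) is 10·3/7 + 8·4/7 = 62/7.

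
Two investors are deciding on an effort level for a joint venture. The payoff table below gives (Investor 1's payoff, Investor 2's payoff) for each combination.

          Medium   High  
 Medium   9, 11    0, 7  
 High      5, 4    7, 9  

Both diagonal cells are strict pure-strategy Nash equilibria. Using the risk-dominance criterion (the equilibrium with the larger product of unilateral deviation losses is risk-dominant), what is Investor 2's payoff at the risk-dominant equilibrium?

9

At both Medium: Investor 1 loses 9 − 5 = 4 by deviating; Investor 2 loses 11 − 7 = 4. Product = 4·4 = 16.
At both High: Investor 1 loses 7 − 0 = 7 by deviating; Investor 2 loses 9 − 4 = 5. Product = 7·5 = 35.
35 > 16, so both High is risk-dominant. Investor 2's payoff there is 9.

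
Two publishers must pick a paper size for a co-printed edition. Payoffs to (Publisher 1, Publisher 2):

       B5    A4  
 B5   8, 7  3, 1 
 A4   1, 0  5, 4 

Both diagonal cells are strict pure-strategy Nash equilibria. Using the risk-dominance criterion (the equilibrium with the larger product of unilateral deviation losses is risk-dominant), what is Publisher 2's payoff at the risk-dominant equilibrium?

7

At both B5: Publisher 1 loses 8 − 1 = 7 by deviating; Publisher 2 loses 7 − 1 = 6. Product = 7·6 = 42.
At both A4: Publisher 1 loses 5 − 3 = 2 by deviating; Publisher 2 loses 4 − 0 = 4. Product = 2·4 = 8.
42 > 8, so both B5 is risk-dominant. Publisher 2's payoff there is 7.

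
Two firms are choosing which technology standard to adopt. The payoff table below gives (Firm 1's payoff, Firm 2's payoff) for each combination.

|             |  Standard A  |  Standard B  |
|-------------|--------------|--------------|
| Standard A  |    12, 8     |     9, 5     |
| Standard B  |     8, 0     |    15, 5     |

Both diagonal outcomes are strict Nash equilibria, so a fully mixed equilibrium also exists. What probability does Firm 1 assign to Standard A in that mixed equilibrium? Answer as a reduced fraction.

Firm 1's mix p on Standard A must make Firm 2 indifferent between Standard A and Standard B.
Firm 2's payoff from Standard A: 8p + 0(1−p). From Standard B: 5p + 5(1−p).
Set equal: 3p = 5(1−p) → p = 5/8.

5/8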